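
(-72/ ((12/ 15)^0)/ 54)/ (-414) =0.00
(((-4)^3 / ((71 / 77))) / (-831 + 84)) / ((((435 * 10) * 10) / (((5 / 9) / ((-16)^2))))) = 77 / 16611188400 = 0.00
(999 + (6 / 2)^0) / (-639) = -1000 / 639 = -1.56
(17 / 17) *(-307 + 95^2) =8718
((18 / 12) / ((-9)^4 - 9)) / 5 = 1 / 21840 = 0.00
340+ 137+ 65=542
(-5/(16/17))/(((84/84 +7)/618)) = -410.39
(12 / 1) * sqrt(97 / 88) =3 * sqrt(2134) / 11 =12.60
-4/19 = -0.21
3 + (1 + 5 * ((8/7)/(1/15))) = 89.71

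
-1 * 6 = -6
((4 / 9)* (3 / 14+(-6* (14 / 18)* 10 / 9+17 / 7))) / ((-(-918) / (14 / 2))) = -961 / 111537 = -0.01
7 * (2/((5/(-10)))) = -28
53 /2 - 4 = 45 /2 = 22.50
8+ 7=15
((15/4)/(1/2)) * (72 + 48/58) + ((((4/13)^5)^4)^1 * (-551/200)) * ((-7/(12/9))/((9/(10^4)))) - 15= 878314402393412072334549815/1653431848414629551175687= 531.21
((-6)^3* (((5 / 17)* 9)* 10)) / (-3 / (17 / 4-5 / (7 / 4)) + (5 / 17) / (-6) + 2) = 7581600 / 269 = 28184.39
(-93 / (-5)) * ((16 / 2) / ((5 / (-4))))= -2976 / 25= -119.04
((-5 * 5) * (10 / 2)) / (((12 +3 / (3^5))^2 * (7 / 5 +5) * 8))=-0.02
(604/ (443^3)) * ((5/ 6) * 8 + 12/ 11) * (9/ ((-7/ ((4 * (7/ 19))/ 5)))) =-1855488/ 90850530815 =-0.00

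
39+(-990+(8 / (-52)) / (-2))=-12362 / 13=-950.92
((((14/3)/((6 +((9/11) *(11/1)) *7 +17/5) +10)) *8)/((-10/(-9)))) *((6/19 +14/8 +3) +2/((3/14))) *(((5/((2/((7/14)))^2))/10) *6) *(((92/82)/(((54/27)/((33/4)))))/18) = 5814193/20540672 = 0.28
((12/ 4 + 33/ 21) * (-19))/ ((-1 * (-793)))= -608/ 5551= -0.11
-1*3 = -3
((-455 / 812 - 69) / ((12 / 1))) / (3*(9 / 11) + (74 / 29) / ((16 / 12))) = -88759 / 66888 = -1.33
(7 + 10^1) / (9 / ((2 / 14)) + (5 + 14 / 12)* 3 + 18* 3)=34 / 271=0.13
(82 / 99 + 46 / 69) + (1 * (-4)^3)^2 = 405652 / 99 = 4097.49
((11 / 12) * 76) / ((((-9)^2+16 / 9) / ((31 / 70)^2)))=602547 / 3650500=0.17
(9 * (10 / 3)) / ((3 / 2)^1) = 20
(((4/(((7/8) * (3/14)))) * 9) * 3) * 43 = 24768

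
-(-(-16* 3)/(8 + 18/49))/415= -1176/85075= -0.01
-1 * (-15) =15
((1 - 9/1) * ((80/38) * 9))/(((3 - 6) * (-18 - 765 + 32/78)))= -37440/579899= -0.06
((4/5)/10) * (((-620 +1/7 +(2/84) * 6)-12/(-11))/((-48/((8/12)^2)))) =7939/17325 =0.46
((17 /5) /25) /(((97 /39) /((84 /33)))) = 18564 /133375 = 0.14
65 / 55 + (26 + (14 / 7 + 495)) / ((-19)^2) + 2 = 18388 / 3971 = 4.63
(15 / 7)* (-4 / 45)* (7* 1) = -4 / 3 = -1.33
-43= -43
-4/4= -1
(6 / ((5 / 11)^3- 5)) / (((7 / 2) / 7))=-7986 / 3265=-2.45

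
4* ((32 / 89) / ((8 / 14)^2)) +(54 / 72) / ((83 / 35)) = 139489 / 29548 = 4.72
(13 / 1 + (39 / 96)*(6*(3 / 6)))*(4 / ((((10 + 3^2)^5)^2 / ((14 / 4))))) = 3185 / 98097060124816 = 0.00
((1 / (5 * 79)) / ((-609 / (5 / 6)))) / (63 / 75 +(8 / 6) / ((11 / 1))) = -275 / 76304046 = -0.00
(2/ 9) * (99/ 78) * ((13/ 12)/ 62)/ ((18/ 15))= 55/ 13392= 0.00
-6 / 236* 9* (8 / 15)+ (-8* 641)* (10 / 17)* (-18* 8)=2178373788 / 5015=434371.64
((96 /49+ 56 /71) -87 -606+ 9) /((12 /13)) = -738.02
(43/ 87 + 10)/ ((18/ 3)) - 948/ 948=391/ 522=0.75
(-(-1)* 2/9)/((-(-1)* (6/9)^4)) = 9/8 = 1.12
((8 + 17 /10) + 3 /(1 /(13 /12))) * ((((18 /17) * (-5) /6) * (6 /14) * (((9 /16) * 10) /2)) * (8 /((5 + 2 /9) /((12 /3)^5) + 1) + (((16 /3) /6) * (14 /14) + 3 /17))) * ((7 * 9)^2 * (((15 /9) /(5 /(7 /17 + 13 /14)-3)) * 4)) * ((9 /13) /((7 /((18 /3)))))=-173332351457859825 /64869233624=-2672027.12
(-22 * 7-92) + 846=600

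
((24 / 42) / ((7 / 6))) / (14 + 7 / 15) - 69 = -733317 / 10633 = -68.97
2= 2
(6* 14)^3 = 592704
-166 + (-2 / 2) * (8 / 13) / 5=-10798 / 65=-166.12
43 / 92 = 0.47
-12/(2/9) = -54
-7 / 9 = -0.78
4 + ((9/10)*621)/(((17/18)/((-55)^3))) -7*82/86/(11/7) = -791691213564/8041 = -98456810.54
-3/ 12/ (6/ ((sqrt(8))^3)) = -2 * sqrt(2)/ 3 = -0.94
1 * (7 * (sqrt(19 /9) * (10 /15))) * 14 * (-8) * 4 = -6272 * sqrt(19) /9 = -3037.67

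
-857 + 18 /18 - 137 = -993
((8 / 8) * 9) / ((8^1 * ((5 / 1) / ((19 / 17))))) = 171 / 680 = 0.25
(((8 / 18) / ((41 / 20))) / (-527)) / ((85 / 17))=-16 / 194463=-0.00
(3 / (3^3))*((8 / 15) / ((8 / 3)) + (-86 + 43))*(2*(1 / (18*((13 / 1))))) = -214 / 5265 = -0.04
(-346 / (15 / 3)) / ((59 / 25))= -1730 / 59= -29.32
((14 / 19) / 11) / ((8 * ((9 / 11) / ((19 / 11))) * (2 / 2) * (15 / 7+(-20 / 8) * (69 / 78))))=-637 / 2475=-0.26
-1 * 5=-5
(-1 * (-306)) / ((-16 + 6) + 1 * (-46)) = -153 / 28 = -5.46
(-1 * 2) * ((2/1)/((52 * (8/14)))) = -7/52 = -0.13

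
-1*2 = -2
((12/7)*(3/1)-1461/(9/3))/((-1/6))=20238/7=2891.14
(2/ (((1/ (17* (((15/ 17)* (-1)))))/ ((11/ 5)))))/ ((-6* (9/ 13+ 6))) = 143/ 87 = 1.64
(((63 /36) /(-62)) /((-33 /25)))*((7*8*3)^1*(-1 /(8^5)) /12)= -1225 /134086656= -0.00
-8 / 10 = -0.80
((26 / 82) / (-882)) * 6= -0.00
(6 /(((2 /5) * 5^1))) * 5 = 15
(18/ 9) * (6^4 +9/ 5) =2595.60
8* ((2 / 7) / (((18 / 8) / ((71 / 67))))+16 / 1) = 544832 / 4221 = 129.08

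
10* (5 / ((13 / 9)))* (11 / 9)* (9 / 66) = 75 / 13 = 5.77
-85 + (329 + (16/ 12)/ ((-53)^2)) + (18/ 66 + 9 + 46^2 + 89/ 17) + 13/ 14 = 52406621783/ 22061886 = 2375.44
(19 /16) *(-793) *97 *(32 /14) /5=-41757.11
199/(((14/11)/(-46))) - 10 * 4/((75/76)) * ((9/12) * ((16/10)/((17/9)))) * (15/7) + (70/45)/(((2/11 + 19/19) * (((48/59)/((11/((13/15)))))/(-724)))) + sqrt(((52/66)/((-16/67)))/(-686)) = -22114.59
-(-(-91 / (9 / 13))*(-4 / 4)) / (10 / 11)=144.59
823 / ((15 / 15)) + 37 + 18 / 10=4309 / 5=861.80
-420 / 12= -35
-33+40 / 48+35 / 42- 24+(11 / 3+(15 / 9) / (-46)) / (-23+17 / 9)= -1455349 / 26220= -55.51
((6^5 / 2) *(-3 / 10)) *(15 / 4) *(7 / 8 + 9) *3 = -518319 / 4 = -129579.75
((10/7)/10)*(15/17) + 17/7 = 304/119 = 2.55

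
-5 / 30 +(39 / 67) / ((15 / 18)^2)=0.67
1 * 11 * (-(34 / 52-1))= 99 / 26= 3.81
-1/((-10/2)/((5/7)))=1/7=0.14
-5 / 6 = -0.83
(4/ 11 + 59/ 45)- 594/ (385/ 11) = -53003/ 3465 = -15.30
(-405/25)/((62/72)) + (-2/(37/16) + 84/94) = -5063174/269545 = -18.78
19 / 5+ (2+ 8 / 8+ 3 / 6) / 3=149 / 30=4.97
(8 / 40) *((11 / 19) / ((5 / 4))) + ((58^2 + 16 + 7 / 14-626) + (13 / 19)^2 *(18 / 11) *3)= 547380667 / 198550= 2756.89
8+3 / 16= 131 / 16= 8.19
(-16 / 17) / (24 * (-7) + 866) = -8 / 5933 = -0.00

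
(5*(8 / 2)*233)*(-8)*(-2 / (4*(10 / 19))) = 35416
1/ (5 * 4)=1/ 20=0.05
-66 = -66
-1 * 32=-32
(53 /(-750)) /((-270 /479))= 25387 /202500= 0.13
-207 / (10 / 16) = -331.20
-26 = -26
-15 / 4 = -3.75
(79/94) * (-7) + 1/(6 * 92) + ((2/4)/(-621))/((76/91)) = -6523907/1109106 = -5.88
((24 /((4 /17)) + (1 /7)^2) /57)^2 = 24990001 /7800849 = 3.20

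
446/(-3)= -148.67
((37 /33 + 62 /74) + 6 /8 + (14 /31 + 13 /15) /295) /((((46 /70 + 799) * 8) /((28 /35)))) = 4241898073 /12500610698400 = 0.00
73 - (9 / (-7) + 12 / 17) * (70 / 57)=23809 / 323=73.71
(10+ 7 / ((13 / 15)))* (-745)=-175075 / 13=-13467.31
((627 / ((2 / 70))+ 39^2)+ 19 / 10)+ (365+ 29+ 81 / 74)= 4414654 / 185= 23862.99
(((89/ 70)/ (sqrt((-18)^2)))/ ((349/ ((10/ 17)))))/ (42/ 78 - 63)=-1157/ 607017096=-0.00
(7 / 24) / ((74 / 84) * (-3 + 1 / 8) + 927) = 98 / 310621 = 0.00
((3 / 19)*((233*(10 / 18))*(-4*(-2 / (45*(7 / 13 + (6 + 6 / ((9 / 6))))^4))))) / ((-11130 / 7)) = -26618852 / 143670221853435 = -0.00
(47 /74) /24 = 47 /1776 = 0.03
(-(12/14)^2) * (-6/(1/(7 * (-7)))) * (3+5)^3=-110592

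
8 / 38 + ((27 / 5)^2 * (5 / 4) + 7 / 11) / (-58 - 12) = -93421 / 292600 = -0.32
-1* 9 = -9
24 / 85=0.28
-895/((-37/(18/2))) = 8055/37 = 217.70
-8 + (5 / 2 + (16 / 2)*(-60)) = -971 / 2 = -485.50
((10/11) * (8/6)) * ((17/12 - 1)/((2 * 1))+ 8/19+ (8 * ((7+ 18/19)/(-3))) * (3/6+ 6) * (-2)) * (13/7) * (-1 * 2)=-1818830/1463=-1243.22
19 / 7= 2.71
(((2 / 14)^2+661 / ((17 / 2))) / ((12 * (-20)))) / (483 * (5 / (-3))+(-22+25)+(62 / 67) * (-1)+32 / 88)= 9550783 / 23650056192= 0.00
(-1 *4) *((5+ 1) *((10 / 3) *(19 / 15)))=-304 / 3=-101.33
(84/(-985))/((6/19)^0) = -84/985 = -0.09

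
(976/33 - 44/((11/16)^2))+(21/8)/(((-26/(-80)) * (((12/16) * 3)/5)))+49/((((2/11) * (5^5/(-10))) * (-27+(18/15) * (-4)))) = -129428423/2842125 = -45.54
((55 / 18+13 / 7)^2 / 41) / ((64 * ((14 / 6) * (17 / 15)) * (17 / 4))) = 1915805 / 2340983232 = 0.00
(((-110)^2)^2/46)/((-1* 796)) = -18301250/4577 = -3998.53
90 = 90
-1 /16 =-0.06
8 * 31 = 248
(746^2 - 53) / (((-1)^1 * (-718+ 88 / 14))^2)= 27266687 / 24820324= 1.10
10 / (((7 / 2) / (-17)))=-340 / 7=-48.57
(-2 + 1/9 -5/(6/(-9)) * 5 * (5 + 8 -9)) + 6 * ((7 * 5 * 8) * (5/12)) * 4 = 26533/9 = 2948.11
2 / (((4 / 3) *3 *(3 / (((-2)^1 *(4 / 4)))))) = -1 / 3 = -0.33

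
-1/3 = -0.33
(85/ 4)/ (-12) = -85/ 48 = -1.77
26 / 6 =13 / 3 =4.33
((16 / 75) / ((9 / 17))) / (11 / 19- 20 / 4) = -1292 / 14175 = -0.09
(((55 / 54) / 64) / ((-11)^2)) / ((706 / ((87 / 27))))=145 / 241553664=0.00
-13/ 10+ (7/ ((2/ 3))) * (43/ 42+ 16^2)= 53949/ 20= 2697.45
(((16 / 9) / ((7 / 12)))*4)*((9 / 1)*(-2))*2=-3072 / 7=-438.86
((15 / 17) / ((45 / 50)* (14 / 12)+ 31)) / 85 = 60 / 185249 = 0.00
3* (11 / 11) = 3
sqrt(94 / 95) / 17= sqrt(8930) / 1615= 0.06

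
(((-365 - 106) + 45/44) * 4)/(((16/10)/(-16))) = 206790/11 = 18799.09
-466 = -466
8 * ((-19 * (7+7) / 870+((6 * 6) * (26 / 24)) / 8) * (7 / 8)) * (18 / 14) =47703 / 1160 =41.12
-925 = -925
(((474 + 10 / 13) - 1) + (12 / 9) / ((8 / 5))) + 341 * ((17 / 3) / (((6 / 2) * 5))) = 706007 / 1170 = 603.42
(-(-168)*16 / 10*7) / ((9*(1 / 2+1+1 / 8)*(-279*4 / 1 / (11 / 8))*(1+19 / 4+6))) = -34496 / 2557035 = -0.01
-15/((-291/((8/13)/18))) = 20/11349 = 0.00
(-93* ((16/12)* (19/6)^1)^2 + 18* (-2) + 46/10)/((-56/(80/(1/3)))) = 456118/63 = 7239.97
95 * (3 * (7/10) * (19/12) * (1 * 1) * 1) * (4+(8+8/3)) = 27797/6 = 4632.83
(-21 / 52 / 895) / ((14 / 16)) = -6 / 11635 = -0.00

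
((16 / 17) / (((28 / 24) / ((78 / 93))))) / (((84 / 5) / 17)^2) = 22100 / 31899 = 0.69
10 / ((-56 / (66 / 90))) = -0.13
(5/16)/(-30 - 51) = -5/1296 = -0.00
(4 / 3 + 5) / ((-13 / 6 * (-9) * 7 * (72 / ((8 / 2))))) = 19 / 7371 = 0.00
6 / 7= 0.86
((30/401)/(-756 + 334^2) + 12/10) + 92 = 414095059/4443080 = 93.20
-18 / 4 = -4.50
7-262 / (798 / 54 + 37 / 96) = -44887 / 4367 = -10.28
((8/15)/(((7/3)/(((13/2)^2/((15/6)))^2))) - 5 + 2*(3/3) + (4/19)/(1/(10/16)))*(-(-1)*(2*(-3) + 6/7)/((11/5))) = -37354698/256025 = -145.90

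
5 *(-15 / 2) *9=-675 / 2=-337.50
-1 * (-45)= 45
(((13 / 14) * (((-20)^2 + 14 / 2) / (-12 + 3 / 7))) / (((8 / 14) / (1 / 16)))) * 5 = -185185 / 10368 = -17.86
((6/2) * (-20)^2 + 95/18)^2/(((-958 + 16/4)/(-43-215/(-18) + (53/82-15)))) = 1971649301725/28514106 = 69146.45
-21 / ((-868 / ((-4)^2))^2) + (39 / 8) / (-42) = -13261 / 107632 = -0.12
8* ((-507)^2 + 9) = 2056464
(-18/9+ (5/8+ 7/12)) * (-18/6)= 19/8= 2.38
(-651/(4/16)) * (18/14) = -3348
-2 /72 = -1 /36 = -0.03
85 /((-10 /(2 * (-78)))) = 1326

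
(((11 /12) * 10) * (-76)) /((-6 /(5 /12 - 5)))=-57475 /108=-532.18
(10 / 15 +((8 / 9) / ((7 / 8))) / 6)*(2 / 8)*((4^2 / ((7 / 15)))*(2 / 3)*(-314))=-1984480 / 1323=-1499.98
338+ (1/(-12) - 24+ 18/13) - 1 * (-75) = 60887/156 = 390.30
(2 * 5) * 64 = 640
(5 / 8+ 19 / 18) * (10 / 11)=55 / 36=1.53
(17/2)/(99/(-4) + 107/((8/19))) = 68/1835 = 0.04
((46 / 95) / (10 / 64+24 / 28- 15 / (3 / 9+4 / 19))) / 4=-3472 / 761995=-0.00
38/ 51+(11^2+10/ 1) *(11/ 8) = 73795/ 408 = 180.87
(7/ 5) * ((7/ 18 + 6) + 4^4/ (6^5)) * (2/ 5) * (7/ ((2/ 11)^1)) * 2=1682219/ 6075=276.91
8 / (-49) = -8 / 49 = -0.16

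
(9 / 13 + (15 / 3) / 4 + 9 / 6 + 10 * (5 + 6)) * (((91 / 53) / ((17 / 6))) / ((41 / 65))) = 108.99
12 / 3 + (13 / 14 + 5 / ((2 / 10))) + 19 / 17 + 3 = 8103 / 238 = 34.05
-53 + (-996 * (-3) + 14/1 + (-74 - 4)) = 2871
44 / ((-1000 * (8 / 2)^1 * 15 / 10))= -11 / 1500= -0.01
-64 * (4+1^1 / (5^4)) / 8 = -20008 / 625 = -32.01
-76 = -76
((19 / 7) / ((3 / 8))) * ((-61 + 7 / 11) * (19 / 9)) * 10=-19176320 / 2079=-9223.82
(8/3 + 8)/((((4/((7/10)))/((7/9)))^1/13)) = 18.87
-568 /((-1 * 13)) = 568 /13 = 43.69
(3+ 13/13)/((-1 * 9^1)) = -4/9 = -0.44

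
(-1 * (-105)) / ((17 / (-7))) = -735 / 17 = -43.24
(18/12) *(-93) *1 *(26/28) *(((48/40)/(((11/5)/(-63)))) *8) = 391716/11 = 35610.55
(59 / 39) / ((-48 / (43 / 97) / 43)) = -109091 / 181584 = -0.60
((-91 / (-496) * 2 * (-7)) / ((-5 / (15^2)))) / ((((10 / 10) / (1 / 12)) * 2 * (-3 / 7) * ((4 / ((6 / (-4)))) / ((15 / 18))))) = 111475 / 31744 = 3.51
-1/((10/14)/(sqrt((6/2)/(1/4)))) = -14*sqrt(3)/5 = -4.85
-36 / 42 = -6 / 7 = -0.86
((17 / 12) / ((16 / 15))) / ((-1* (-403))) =0.00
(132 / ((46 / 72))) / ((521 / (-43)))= -204336 / 11983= -17.05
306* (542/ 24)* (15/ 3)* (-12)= -414630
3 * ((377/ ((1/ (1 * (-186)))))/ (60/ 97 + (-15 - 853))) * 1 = 784827/ 3236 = 242.53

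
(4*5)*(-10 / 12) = -50 / 3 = -16.67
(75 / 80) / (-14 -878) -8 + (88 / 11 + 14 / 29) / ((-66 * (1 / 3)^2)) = -41693297 / 4552768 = -9.16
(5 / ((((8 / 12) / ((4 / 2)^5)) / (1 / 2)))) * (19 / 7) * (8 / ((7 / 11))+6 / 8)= 212610 / 49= 4338.98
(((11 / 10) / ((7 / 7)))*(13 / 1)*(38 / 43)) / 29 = 2717 / 6235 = 0.44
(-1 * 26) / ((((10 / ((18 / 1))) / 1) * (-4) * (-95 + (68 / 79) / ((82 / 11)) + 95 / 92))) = -5810766 / 46611245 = -0.12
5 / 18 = 0.28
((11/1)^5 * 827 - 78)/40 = 133189099/40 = 3329727.48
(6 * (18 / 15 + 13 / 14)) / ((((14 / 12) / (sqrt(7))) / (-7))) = -2682 * sqrt(7) / 35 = -202.74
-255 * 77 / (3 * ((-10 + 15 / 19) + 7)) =17765 / 6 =2960.83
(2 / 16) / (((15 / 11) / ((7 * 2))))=77 / 60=1.28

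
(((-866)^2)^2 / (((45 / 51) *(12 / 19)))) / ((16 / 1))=63078535633.79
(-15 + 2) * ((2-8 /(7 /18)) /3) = 1690 /21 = 80.48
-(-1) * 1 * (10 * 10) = 100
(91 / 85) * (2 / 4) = 91 / 170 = 0.54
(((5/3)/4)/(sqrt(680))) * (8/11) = sqrt(170)/1122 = 0.01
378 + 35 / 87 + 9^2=39968 / 87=459.40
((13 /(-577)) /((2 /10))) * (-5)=325 /577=0.56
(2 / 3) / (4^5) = 1 / 1536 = 0.00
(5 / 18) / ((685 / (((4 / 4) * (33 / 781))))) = 1 / 58362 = 0.00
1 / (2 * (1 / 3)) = 3 / 2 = 1.50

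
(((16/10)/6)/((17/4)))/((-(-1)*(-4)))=-4/255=-0.02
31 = 31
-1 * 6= -6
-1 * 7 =-7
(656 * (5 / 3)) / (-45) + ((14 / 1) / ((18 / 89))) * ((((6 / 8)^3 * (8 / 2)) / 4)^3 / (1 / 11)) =232696333 / 7077888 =32.88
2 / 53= 0.04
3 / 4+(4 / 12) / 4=5 / 6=0.83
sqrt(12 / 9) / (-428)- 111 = -111- sqrt(3) / 642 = -111.00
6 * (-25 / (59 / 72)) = -10800 / 59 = -183.05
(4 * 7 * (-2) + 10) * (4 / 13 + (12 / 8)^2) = -3059 / 26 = -117.65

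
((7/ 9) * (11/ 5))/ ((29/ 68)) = 5236/ 1305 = 4.01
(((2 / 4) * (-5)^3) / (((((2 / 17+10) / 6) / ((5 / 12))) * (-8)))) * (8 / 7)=10625 / 4816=2.21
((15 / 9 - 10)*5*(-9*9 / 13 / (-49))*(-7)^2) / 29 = -3375 / 377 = -8.95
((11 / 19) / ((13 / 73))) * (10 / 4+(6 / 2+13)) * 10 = 148555 / 247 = 601.44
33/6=11/2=5.50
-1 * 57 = -57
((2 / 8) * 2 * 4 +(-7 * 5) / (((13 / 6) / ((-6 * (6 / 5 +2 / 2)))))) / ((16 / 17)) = 23783 / 104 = 228.68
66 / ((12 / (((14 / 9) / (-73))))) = -77 / 657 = -0.12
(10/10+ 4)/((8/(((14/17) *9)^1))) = 315/68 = 4.63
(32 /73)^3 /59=32768 /22952003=0.00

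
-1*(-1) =1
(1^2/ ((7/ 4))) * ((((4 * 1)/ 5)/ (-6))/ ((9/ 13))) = -0.11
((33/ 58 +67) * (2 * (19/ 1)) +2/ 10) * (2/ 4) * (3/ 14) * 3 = 1675503/ 2030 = 825.37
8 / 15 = 0.53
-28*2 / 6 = -28 / 3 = -9.33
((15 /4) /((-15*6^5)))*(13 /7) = -13 /217728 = -0.00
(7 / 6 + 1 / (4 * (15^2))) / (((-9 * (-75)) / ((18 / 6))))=1051 / 202500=0.01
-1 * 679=-679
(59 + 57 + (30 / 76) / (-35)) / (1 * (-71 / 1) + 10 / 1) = -30853 / 16226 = -1.90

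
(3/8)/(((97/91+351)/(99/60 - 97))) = -520611/5126080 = -0.10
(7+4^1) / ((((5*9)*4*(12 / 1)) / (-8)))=-11 / 270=-0.04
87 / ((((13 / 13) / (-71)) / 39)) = -240903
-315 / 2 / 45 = -7 / 2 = -3.50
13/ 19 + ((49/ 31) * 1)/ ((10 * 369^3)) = 202480939201/ 295933679010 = 0.68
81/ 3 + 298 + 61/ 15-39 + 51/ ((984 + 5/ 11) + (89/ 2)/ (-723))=13627812019/ 46973265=290.12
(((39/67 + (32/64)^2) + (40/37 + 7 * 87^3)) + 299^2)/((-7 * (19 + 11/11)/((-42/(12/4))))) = 46594529523/99160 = 469892.39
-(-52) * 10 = 520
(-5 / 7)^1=-5 / 7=-0.71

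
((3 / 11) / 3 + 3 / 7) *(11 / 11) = 40 / 77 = 0.52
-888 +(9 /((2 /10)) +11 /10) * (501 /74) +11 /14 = -2979043 /5180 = -575.10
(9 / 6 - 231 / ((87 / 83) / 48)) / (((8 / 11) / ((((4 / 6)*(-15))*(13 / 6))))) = 146205345 / 464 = 315097.73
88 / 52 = 22 / 13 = 1.69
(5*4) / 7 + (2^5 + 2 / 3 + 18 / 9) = 788 / 21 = 37.52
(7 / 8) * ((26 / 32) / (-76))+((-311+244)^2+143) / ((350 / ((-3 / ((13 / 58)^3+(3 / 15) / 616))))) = -24177420982313 / 7054696960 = -3427.14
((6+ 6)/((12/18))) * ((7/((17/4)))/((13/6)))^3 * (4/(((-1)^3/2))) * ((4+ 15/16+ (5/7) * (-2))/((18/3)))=-399313152/10793861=-36.99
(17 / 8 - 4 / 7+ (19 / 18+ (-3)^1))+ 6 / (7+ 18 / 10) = 1613 / 5544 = 0.29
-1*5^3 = -125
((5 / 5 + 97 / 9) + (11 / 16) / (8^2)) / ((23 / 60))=543215 / 17664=30.75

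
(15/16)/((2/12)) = 5.62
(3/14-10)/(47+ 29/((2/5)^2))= -274/6391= -0.04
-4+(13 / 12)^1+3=0.08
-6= -6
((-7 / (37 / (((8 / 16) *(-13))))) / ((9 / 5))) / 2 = 455 / 1332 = 0.34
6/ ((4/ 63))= 189/ 2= 94.50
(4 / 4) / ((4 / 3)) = 3 / 4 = 0.75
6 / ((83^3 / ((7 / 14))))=3 / 571787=0.00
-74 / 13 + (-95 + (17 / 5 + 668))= 37096 / 65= 570.71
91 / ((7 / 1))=13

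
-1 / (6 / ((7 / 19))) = -7 / 114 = -0.06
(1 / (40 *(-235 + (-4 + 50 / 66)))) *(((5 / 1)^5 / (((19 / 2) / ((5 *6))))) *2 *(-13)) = 4021875 / 149378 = 26.92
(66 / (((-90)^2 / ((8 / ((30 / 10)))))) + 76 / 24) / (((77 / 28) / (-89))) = -2298514 / 22275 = -103.19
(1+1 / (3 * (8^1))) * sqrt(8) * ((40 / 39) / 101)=250 * sqrt(2) / 11817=0.03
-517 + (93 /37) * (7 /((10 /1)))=-190639 /370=-515.24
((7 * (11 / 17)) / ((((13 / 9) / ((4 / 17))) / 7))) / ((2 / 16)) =155232 / 3757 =41.32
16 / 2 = 8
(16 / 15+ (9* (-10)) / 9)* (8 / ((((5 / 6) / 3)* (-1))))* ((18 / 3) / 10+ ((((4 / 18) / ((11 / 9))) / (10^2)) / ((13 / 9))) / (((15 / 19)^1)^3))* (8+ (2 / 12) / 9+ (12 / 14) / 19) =50150713513112 / 40118203125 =1250.07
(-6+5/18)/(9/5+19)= -515/1872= -0.28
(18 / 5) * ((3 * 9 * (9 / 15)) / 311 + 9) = 253368 / 7775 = 32.59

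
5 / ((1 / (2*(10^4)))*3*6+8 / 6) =3.75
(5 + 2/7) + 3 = 58/7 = 8.29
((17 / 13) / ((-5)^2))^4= 83521 / 11156640625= 0.00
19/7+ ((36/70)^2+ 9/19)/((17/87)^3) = 101.65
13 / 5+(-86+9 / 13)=-5376 / 65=-82.71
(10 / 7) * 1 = 10 / 7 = 1.43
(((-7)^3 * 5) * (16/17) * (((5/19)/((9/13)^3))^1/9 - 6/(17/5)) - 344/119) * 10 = 6817360361680/252185157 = 27033.15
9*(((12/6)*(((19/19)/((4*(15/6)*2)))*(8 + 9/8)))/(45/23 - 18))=-1679/3280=-0.51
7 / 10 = 0.70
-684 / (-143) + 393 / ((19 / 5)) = 293991 / 2717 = 108.20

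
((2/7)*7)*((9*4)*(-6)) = -432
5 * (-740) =-3700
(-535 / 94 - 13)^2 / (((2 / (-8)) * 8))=-3087049 / 17672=-174.69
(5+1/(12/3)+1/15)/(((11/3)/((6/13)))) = 87/130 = 0.67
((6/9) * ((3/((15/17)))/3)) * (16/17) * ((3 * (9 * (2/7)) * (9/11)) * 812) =200448/55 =3644.51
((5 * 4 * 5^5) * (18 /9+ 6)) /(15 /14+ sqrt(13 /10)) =-525000000 /149+ 49000000 * sqrt(130) /149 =226080.26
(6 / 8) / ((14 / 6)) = 0.32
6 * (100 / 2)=300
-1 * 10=-10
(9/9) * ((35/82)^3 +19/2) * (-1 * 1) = -5280871/551368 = -9.58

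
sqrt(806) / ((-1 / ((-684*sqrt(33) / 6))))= 114*sqrt(26598)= 18592.14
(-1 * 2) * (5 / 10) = -1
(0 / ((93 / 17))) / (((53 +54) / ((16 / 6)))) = 0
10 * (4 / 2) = 20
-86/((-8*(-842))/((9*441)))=-170667/3368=-50.67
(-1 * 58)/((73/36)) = -2088/73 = -28.60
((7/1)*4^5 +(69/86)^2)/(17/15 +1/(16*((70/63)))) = 6362314680/1055779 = 6026.18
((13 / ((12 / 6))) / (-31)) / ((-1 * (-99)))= -0.00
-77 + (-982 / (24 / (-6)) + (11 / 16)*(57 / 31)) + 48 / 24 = 85195 / 496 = 171.76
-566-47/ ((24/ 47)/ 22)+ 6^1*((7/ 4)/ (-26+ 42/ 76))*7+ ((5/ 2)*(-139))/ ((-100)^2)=-30098916239/ 11604000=-2593.84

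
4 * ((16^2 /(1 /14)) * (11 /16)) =9856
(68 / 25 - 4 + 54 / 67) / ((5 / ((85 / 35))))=-0.23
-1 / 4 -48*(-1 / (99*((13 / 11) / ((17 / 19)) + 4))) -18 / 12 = -19807 / 11940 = -1.66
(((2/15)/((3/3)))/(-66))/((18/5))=-1/1782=-0.00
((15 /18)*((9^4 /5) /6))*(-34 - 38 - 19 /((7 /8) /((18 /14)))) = -892296 /49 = -18210.12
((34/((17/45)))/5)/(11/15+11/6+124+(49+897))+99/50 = 3212523/1608850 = 2.00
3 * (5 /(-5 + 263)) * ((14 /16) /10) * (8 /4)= 7 /688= 0.01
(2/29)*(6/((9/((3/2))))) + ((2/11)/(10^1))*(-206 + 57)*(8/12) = -8312/4785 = -1.74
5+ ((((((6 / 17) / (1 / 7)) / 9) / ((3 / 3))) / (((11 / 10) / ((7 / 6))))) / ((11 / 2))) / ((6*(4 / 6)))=92810 / 18513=5.01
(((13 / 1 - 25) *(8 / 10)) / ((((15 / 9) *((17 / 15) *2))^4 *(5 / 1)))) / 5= -19683 / 10440125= -0.00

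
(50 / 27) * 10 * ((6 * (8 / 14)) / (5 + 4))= 4000 / 567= 7.05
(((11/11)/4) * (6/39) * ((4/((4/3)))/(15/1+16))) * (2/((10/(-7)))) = -21/4030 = -0.01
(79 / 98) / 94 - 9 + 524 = 515.01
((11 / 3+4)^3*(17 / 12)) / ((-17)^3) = -0.13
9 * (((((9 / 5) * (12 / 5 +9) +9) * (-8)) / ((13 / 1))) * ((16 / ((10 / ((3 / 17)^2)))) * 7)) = -26780544 / 469625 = -57.03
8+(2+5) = 15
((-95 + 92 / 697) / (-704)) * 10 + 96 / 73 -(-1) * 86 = 1587957551 / 17910112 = 88.66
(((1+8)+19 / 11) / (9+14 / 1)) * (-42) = -4956 / 253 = -19.59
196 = 196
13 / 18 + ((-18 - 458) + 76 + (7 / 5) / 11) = -395159 / 990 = -399.15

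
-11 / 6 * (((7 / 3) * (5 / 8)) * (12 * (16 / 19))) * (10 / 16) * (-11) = 21175 / 114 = 185.75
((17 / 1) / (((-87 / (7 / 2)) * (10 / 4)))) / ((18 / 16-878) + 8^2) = 136 / 404115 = 0.00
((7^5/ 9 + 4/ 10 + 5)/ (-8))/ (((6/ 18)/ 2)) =-42139/ 30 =-1404.63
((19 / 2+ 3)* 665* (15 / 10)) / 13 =49875 / 52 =959.13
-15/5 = -3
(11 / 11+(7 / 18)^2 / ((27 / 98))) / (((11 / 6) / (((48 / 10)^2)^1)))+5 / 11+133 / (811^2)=11674008532 / 586029411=19.92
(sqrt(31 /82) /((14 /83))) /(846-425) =83 * sqrt(2542) /483308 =0.01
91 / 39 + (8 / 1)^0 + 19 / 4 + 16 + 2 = 26.08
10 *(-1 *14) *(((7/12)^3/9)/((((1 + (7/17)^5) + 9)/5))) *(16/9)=-85226916425/31089029499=-2.74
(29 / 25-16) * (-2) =742 / 25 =29.68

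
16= 16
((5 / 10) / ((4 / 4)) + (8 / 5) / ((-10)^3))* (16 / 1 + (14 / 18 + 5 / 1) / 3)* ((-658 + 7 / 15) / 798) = -106214647 / 14428125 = -7.36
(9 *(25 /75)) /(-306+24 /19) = -19 /1930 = -0.01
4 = 4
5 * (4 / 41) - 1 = -21 / 41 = -0.51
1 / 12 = 0.08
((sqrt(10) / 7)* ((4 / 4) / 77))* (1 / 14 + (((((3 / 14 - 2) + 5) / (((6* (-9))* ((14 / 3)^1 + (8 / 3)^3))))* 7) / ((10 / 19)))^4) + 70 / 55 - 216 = -2362 / 11 + 339328492385495* sqrt(10) / 2560527638825074688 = -214.73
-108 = -108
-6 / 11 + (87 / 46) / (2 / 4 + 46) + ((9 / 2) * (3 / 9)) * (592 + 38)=7407676 / 7843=944.50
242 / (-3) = -242 / 3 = -80.67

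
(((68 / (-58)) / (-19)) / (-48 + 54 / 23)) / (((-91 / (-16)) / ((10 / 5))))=-12512 / 26324025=-0.00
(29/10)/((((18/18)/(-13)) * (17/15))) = -1131/34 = -33.26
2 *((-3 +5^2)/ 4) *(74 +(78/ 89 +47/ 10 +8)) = 857373/ 890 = 963.34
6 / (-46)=-3 / 23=-0.13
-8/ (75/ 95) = -152/ 15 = -10.13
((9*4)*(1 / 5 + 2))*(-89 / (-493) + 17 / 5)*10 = 2835.78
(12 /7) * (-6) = -72 /7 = -10.29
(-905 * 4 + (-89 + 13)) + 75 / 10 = -7377 / 2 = -3688.50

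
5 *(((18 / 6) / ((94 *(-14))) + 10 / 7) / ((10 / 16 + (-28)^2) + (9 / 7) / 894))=2796730 / 307705381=0.01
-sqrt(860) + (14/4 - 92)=-177/2 - 2 * sqrt(215)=-117.83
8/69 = 0.12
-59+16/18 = -523/9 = -58.11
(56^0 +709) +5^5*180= 563210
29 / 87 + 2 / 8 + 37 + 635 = 8071 / 12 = 672.58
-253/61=-4.15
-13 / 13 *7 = -7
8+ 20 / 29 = 252 / 29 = 8.69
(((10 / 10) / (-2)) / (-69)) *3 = 1 / 46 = 0.02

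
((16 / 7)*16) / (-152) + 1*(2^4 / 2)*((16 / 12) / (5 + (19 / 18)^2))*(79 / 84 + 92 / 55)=62576896 / 14491015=4.32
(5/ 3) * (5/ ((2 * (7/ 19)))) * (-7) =-475/ 6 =-79.17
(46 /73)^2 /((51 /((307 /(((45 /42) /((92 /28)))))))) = 29882152 /4076685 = 7.33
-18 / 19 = -0.95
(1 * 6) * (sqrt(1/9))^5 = 2/81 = 0.02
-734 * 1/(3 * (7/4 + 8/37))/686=-54316/299439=-0.18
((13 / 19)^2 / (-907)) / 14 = -169 / 4583978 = -0.00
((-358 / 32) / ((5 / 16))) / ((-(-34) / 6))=-537 / 85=-6.32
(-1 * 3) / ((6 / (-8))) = 4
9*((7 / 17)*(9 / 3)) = 189 / 17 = 11.12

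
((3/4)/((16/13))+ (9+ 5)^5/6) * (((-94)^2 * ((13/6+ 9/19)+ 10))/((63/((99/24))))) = 31716984505085/48384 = 655526300.12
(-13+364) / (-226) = -351 / 226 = -1.55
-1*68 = -68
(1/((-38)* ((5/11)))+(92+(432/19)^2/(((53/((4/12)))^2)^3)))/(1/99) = 728302931402317821/80013343675690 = 9102.27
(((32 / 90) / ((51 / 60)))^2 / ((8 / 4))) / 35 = 2048 / 819315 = 0.00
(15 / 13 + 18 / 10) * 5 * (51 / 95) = 9792 / 1235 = 7.93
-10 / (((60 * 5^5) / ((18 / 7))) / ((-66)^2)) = -13068 / 21875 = -0.60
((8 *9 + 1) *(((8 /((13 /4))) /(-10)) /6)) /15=-584 /2925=-0.20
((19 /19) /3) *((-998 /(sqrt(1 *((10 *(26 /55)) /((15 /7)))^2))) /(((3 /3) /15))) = -411675 /182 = -2261.95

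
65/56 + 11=681/56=12.16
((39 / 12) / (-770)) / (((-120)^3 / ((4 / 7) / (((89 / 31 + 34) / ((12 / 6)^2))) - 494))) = -25687987 / 21291621120000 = -0.00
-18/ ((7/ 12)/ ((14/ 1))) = -432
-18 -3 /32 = -579 /32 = -18.09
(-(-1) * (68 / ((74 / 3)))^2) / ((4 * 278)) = 2601 / 380582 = 0.01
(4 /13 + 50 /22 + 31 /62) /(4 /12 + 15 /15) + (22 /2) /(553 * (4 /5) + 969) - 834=-831.68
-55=-55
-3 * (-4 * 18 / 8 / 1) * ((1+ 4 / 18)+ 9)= 276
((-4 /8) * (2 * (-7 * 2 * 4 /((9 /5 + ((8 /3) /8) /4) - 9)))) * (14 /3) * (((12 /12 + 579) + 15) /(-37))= 590.52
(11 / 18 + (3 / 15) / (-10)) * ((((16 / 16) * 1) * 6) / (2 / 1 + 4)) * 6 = 266 / 75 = 3.55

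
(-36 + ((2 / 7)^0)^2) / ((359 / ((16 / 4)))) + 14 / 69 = -4634 / 24771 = -0.19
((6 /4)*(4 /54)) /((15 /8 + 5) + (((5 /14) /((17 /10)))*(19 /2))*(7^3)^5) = 136 /11597614545726315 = 0.00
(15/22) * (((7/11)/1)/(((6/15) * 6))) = 175/968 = 0.18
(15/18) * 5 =25/6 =4.17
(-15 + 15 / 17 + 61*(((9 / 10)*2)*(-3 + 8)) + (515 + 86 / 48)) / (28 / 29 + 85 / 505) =1256784107 / 1354968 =927.54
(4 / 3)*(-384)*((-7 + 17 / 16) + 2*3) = -32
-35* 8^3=-17920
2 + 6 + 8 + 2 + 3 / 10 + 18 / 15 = 39 / 2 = 19.50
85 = 85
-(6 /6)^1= -1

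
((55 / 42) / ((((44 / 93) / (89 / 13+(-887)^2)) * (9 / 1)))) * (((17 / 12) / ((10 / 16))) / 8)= 99818543 / 1456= 68556.69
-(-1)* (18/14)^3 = 729/343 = 2.13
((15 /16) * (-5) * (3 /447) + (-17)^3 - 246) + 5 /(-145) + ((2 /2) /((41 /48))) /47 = -687313613113 /133225072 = -5159.04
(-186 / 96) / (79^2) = -31 / 99856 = -0.00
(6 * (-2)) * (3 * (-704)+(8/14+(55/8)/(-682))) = 21992745/868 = 25337.26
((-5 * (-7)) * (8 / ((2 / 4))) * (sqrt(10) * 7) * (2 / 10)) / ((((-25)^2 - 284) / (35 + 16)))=39984 * sqrt(10) / 341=370.79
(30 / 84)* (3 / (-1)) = -15 / 14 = -1.07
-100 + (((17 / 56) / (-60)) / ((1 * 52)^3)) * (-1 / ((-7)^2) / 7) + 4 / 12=-5383591604901 / 54015969280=-99.67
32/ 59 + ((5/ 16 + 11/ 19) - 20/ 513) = 675479/ 484272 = 1.39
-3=-3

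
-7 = -7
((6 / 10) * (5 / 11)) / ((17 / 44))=0.71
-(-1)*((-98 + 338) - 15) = 225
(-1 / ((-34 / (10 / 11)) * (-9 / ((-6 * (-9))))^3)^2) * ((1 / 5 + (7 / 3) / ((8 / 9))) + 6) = -10293480 / 34969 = -294.36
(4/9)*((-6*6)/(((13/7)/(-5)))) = 560/13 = 43.08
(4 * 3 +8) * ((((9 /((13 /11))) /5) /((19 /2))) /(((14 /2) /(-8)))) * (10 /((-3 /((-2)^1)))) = -42240 /1729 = -24.43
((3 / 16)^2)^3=729 / 16777216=0.00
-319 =-319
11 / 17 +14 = 249 / 17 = 14.65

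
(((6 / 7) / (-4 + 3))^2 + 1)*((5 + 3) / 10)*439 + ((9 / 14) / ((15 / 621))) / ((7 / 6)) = 154849 / 245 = 632.04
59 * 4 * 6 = 1416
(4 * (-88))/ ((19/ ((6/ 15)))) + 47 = 3761/ 95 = 39.59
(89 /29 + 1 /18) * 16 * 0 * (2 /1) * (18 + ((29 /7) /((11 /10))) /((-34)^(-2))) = 0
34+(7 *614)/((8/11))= 23775/4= 5943.75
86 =86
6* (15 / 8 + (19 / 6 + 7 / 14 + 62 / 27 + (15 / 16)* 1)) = 3791 / 72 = 52.65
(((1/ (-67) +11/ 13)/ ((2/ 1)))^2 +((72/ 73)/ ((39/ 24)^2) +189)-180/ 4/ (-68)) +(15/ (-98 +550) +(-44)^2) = 226203366161384/ 106386503353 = 2126.24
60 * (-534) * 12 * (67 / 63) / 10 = -286224 / 7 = -40889.14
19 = 19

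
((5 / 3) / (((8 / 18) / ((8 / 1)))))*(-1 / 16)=-15 / 8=-1.88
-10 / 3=-3.33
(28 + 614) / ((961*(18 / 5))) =535 / 2883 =0.19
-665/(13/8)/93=-5320/1209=-4.40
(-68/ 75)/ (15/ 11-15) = 374/ 5625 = 0.07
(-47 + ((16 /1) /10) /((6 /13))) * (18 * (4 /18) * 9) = -7836 /5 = -1567.20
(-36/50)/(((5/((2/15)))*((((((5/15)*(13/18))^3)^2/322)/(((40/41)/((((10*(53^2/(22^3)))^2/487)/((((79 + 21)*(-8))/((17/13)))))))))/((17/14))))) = 24183361124249993883942912/15014611854906625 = 1610655097.71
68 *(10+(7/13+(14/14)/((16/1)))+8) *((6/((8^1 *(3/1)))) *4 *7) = 460411/52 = 8854.06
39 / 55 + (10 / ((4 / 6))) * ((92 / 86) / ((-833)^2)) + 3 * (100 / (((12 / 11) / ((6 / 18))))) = 454779127784 / 4923142455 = 92.38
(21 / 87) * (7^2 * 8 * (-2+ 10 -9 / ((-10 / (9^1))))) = 220892 / 145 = 1523.39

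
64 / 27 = 2.37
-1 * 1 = -1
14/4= 7/2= 3.50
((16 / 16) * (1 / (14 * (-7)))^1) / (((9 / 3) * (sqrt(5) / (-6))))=sqrt(5) / 245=0.01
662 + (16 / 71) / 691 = 32478398 / 49061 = 662.00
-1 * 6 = -6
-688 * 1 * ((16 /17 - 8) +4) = 35776 /17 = 2104.47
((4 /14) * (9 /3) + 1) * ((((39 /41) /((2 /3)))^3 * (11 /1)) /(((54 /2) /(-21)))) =-25447851 /551368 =-46.15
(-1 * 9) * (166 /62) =-747 /31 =-24.10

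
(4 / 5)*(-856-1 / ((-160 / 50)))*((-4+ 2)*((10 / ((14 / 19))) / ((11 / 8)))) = 1040516 / 77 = 13513.19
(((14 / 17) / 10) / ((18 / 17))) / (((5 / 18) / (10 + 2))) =84 / 25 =3.36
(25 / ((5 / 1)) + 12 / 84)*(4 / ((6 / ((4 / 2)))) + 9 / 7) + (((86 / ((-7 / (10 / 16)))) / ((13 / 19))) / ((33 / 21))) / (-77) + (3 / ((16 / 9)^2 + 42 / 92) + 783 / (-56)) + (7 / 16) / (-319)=196667712533 / 481987762256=0.41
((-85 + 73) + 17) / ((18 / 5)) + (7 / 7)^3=43 / 18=2.39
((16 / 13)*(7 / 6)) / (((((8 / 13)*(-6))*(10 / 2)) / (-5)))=0.39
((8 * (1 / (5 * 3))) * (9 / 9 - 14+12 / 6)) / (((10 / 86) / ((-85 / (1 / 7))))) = 450296 / 15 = 30019.73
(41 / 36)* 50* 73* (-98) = -3666425 / 9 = -407380.56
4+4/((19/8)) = 108/19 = 5.68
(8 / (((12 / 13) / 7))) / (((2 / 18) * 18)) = 91 / 3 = 30.33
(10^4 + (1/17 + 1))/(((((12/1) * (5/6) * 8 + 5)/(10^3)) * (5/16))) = 376510.45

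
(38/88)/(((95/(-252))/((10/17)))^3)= -32006016/19509523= -1.64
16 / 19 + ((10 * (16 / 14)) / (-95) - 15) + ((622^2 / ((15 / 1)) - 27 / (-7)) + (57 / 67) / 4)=1969233613 / 76380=25782.06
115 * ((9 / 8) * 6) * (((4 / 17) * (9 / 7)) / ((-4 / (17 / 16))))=-62.38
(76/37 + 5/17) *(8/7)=1688/629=2.68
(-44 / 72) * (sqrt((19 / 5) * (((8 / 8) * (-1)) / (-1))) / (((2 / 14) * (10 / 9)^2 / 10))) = -693 * sqrt(95) / 100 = -67.55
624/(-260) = -12/5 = -2.40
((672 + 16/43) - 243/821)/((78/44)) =521978666/1376817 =379.12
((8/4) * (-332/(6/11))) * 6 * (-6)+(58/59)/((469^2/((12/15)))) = 2843673405112/64888495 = 43824.00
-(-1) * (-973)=-973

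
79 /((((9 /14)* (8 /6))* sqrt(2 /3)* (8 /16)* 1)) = 553* sqrt(6) /6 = 225.76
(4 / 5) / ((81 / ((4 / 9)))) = 16 / 3645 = 0.00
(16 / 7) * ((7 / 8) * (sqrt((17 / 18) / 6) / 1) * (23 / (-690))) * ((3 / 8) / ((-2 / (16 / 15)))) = sqrt(51) / 1350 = 0.01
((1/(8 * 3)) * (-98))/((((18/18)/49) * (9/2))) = -2401/54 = -44.46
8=8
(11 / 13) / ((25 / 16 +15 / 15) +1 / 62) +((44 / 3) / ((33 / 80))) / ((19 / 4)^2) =102856784 / 54021123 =1.90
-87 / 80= -1.09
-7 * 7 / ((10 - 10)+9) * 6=-98 / 3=-32.67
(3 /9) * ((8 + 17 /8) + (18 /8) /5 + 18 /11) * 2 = 1791 /220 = 8.14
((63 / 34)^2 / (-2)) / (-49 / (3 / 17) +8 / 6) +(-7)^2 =93927659 / 1916648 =49.01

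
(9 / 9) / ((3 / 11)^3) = 1331 / 27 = 49.30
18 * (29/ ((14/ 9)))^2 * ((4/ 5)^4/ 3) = 854.15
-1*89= -89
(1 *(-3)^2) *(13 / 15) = 39 / 5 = 7.80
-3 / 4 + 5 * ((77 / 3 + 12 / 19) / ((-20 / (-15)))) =3719 / 38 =97.87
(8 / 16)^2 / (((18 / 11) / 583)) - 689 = -43195 / 72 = -599.93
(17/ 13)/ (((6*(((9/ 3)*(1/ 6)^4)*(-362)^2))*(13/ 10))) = 3060/ 5536609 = 0.00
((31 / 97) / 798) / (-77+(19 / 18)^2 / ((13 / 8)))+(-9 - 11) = -41468469241 / 2073422918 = -20.00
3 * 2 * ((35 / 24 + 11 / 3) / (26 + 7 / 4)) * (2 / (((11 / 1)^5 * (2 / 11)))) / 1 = 41 / 541717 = 0.00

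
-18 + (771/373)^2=-1909881/139129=-13.73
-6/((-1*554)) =3/277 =0.01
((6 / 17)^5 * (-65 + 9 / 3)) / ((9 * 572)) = -13392 / 203039551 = -0.00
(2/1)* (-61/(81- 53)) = -61/14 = -4.36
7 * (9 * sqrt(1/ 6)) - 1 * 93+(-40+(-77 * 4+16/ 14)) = -3079/ 7+21 * sqrt(6)/ 2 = -414.14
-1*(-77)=77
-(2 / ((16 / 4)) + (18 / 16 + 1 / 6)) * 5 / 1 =-215 / 24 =-8.96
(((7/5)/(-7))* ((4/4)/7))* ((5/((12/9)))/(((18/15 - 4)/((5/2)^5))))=46875/12544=3.74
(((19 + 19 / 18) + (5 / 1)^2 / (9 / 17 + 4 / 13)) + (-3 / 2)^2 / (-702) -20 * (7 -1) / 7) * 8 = 7945291 / 30303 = 262.19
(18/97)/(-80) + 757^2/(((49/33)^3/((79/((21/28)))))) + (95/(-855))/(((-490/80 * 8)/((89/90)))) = 681735878951003291/36974727720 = 18437887.74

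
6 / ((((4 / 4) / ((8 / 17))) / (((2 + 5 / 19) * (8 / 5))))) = 16512 / 1615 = 10.22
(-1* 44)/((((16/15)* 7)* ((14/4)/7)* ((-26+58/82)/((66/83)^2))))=14734170/50007251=0.29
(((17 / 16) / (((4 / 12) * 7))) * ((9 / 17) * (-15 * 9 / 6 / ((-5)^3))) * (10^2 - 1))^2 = 578739249 / 31360000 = 18.45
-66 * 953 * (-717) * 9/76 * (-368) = -37341033048/19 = -1965317528.84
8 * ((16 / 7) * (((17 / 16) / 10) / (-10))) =-34 / 175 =-0.19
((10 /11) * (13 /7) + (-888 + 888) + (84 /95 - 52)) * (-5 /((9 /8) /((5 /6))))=7231240 /39501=183.06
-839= -839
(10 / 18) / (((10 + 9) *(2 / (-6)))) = -5 / 57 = -0.09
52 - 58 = -6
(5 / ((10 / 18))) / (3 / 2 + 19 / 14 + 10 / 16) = 168 / 65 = 2.58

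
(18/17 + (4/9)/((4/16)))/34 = 217/2601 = 0.08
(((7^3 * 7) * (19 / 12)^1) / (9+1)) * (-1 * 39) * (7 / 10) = -4151329 / 400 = -10378.32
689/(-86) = -689/86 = -8.01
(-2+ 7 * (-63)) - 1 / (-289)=-128026 / 289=-443.00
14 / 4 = 7 / 2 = 3.50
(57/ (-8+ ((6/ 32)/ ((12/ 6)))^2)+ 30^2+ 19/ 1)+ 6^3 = 9229337/ 8183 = 1127.87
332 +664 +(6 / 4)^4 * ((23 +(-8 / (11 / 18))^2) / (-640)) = 994.46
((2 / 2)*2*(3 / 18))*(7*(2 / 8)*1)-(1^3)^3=-5 / 12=-0.42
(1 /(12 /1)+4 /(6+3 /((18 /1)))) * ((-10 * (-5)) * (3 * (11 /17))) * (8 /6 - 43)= -11171875 /3774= -2960.22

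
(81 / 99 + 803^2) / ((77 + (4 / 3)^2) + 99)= 15959043 / 4400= 3627.06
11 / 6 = 1.83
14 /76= 7 /38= 0.18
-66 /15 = -22 /5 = -4.40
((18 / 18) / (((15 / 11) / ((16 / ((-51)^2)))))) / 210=88 / 4096575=0.00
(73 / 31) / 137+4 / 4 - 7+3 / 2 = -38077 / 8494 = -4.48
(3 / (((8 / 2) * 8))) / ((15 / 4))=1 / 40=0.02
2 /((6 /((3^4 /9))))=3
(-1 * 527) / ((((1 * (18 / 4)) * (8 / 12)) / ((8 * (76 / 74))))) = -160208 / 111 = -1443.32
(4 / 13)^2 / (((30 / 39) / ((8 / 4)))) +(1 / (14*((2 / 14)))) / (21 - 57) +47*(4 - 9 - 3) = -1758593 / 4680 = -375.77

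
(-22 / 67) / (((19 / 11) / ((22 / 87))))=-5324 / 110751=-0.05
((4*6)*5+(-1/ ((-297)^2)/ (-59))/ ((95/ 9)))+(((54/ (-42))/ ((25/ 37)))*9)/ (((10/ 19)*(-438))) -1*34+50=381982073706601/ 2807158315500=136.07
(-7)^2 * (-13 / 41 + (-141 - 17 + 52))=-213591 / 41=-5209.54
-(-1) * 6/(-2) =-3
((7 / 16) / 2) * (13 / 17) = 91 / 544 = 0.17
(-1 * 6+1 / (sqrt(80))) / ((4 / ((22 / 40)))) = -33 / 40+11 * sqrt(5) / 1600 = -0.81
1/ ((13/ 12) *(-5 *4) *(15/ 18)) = -18/ 325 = -0.06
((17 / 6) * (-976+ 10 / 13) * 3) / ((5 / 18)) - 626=-1980424 / 65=-30468.06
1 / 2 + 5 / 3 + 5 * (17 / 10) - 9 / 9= 9.67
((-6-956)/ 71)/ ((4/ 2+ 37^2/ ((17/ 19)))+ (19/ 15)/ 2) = -490620/ 55498783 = -0.01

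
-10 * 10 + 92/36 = -877/9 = -97.44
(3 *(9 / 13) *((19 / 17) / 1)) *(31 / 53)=15903 / 11713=1.36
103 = 103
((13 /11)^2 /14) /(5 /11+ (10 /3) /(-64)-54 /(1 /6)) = -8112 /26312363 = -0.00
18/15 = 6/5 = 1.20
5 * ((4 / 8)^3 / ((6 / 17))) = 85 / 48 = 1.77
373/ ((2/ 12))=2238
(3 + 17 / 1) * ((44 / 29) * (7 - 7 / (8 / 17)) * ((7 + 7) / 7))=-13860 / 29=-477.93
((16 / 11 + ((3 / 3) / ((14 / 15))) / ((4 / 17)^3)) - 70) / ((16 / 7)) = 135061 / 22528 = 6.00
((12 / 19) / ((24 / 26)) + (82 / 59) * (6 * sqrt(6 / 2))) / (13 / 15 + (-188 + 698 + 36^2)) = 195 / 514957 + 7380 * sqrt(3) / 1599077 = 0.01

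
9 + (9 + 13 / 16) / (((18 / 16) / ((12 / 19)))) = 827 / 57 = 14.51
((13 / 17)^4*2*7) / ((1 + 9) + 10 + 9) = 399854 / 2422109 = 0.17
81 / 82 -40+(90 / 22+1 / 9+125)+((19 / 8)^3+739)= 1751069609 / 2078208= 842.59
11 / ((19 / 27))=15.63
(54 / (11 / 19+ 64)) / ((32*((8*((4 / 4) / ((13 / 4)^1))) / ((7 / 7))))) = 2223 / 209408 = 0.01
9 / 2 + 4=17 / 2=8.50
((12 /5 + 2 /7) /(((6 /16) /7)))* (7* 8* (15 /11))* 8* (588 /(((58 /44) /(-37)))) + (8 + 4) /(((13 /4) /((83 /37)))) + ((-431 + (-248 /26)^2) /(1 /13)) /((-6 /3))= -14101914150553 /27898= -505481186.84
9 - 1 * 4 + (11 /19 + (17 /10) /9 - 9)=-5527 /1710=-3.23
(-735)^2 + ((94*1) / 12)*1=3241397 / 6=540232.83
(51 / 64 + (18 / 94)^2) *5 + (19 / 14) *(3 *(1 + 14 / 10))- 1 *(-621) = 3141780477 / 4948160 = 634.94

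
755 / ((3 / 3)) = 755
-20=-20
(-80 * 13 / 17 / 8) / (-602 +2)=13 / 1020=0.01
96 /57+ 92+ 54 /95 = 8954 /95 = 94.25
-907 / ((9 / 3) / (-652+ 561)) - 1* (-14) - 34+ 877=85108 / 3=28369.33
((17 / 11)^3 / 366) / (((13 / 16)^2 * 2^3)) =78608 / 41163837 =0.00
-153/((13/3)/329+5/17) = -497.90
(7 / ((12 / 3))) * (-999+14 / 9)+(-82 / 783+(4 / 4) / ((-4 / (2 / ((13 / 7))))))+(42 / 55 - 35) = -3986405653 / 2239380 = -1780.14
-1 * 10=-10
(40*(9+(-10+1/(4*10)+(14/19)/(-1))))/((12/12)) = -68.47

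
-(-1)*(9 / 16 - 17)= -263 / 16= -16.44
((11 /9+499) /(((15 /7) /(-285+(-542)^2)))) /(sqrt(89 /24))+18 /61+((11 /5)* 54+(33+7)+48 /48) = 48829 /305+18497394412* sqrt(534) /12015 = 35576184.17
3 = 3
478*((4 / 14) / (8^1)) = 239 / 14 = 17.07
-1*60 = -60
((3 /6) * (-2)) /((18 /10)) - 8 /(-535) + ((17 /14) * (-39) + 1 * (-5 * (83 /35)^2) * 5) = -88942579 /471870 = -188.49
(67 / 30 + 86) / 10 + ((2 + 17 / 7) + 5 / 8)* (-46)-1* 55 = -292573 / 1050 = -278.64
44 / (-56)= -0.79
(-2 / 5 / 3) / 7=-2 / 105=-0.02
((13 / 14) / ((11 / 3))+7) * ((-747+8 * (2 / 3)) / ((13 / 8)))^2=176955140000 / 117117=1510926.17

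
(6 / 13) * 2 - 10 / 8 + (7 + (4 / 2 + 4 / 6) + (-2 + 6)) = 2081 / 156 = 13.34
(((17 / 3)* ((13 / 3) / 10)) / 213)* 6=0.07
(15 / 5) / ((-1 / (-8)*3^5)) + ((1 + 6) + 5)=980 / 81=12.10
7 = 7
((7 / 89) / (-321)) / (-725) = 7 / 20712525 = 0.00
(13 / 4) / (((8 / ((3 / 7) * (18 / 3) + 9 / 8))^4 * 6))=7956159471 / 322256764928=0.02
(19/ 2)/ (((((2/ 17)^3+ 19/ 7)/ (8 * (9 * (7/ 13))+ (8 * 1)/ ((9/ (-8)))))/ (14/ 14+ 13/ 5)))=2420301016/ 6071195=398.65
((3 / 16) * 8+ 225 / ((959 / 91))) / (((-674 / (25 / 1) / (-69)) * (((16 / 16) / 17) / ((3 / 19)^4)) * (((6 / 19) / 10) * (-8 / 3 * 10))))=-14871909825 / 20267082944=-0.73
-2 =-2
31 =31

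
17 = 17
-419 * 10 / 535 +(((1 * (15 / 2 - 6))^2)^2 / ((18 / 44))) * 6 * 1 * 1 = 28427 / 428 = 66.42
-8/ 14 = -0.57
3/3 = 1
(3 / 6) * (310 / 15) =10.33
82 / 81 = 1.01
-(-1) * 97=97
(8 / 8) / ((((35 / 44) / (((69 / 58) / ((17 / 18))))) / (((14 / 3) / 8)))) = 2277 / 2465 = 0.92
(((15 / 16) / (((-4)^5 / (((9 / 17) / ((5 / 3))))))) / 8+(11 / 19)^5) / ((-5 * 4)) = -71731427881 / 22069212872704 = -0.00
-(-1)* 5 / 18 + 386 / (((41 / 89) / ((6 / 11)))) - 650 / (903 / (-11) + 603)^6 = 145999095060702905828607857 / 319252472453852706780000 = 457.32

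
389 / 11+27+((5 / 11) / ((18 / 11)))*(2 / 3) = 18577 / 297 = 62.55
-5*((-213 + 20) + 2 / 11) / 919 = 10605 / 10109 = 1.05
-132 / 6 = -22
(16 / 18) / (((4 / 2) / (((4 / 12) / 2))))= 2 / 27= 0.07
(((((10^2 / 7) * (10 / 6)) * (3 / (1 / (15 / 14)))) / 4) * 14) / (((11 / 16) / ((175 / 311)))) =750000 / 3421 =219.23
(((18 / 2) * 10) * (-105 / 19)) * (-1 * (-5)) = -47250 / 19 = -2486.84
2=2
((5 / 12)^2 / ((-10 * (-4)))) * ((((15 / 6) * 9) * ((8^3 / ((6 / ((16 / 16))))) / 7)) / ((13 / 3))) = 25 / 91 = 0.27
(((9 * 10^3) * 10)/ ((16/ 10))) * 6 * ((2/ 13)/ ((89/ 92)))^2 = 11426400000/ 1338649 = 8535.77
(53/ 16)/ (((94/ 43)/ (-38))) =-43301/ 752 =-57.58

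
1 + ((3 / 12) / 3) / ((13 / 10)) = 1.06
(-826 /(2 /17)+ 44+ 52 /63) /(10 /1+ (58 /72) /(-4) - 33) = 7031984 /23387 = 300.68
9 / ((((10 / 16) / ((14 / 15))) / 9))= 120.96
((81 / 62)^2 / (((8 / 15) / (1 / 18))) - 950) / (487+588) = -271711 / 307520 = -0.88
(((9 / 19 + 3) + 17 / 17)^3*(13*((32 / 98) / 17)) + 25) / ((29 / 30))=477488250 / 9746639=48.99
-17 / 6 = -2.83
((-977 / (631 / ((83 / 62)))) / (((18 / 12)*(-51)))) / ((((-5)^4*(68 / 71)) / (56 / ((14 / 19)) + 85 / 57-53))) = 2009353889 / 1812534485625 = 0.00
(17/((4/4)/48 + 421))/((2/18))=7344/20209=0.36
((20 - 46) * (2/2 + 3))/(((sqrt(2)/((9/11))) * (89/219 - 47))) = 25623 * sqrt(2)/28061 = 1.29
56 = 56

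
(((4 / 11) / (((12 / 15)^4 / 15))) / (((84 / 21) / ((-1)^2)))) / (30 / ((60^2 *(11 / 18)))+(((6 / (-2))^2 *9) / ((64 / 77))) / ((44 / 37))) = 15625 / 384679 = 0.04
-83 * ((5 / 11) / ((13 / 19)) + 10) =-126575 / 143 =-885.14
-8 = -8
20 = 20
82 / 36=41 / 18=2.28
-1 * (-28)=28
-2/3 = -0.67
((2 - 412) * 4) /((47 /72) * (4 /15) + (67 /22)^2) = -107157600 /617389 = -173.57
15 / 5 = 3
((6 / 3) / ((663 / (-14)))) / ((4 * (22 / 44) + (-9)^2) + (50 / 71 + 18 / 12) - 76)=-3976 / 866541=-0.00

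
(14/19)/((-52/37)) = -0.52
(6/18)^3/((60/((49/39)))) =49/63180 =0.00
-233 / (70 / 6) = -699 / 35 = -19.97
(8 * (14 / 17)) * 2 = 224 / 17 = 13.18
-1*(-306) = 306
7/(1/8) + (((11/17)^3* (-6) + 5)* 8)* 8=1336184/4913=271.97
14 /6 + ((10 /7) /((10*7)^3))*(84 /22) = 1320559 /565950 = 2.33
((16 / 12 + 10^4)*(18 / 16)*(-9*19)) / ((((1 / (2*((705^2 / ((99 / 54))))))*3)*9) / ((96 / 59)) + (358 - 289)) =-40801251441600 / 1463242249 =-27884.14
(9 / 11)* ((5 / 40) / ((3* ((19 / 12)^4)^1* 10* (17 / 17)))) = 0.00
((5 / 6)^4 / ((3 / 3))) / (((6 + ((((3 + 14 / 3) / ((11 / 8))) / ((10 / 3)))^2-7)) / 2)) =1890625 / 3524472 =0.54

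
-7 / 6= -1.17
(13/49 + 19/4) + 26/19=23773/3724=6.38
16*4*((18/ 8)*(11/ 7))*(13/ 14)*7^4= 504504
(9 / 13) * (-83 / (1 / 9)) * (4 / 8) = -6723 / 26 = -258.58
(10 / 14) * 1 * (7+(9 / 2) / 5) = 79 / 14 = 5.64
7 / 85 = 0.08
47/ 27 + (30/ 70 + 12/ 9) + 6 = 1796/ 189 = 9.50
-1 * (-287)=287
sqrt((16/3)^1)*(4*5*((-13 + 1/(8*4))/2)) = -2075*sqrt(3)/12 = -299.50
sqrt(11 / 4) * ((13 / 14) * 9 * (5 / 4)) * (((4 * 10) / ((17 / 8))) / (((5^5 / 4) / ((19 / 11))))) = 35568 * sqrt(11) / 163625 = 0.72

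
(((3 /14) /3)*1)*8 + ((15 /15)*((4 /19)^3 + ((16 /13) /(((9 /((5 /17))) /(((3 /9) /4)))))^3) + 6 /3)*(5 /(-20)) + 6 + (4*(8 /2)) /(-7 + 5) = -39392873884755271 /20401258186765638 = -1.93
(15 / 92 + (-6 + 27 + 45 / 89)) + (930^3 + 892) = 6586082597119 / 8188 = 804357913.67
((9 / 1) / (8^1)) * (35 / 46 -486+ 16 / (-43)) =-546.31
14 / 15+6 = 104 / 15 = 6.93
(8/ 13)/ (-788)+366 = 937324/ 2561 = 366.00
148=148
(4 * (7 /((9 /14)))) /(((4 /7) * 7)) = 98 /9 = 10.89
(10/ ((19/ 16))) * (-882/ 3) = -47040/ 19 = -2475.79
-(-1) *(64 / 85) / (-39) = -64 / 3315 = -0.02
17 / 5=3.40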